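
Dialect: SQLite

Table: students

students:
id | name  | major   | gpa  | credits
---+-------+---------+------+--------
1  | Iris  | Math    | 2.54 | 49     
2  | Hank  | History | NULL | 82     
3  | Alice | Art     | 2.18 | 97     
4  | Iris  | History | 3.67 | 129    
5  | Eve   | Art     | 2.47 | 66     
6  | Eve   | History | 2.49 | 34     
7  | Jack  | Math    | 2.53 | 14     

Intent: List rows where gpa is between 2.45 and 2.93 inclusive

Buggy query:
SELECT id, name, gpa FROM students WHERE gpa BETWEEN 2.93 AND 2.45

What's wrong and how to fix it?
Bug: BETWEEN expects the lower bound first; with 2.93 AND 2.45 the range is empty

Fix: Write BETWEEN 2.45 AND 2.93

Corrected query:
SELECT id, name, gpa FROM students WHERE gpa BETWEEN 2.45 AND 2.93

Result:
id | name | gpa 
---+------+-----
1  | Iris | 2.54
5  | Eve  | 2.47
6  | Eve  | 2.49
7  | Jack | 2.53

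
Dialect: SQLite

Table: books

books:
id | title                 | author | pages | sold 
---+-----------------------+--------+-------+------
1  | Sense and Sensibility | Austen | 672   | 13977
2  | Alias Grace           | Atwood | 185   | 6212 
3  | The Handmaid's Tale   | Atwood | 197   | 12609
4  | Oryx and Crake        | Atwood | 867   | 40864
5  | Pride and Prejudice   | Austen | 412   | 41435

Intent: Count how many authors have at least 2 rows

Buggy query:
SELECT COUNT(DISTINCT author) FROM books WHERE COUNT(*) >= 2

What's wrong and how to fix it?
Bug: WHERE filters individual rows, not groups, so a group-level COUNT is invalid there

Fix: Use a subquery that GROUPs and filters with HAVING, then count its rows

Corrected query:
SELECT COUNT(*) FROM (SELECT author FROM books GROUP BY author HAVING COUNT(*) >= 2)

Result:
COUNT(*)
--------
2       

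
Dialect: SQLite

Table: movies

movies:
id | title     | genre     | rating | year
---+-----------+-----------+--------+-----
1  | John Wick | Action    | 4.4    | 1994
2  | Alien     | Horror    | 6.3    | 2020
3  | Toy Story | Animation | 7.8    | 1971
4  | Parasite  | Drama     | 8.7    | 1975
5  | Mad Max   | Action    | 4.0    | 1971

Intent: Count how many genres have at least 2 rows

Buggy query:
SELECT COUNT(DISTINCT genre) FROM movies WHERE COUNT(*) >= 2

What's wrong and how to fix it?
Bug: WHERE filters individual rows, not groups, so a group-level COUNT is invalid there

Fix: Use a subquery that GROUPs and filters with HAVING, then count its rows

Corrected query:
SELECT COUNT(*) FROM (SELECT genre FROM movies GROUP BY genre HAVING COUNT(*) >= 2)

Result:
COUNT(*)
--------
1       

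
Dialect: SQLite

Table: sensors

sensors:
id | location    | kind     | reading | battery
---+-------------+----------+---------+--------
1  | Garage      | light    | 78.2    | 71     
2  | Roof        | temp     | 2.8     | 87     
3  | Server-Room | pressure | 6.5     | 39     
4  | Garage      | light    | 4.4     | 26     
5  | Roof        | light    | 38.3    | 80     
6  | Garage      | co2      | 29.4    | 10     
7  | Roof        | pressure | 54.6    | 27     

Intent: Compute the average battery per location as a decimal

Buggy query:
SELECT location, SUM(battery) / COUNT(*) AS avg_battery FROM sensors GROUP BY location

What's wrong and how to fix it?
Bug: Both operands are integers, so '/' performs integer division and truncates

Fix: Cast one side to REAL so the division keeps the fractional part

Corrected query:
SELECT location, SUM(battery) * 1.0 / COUNT(*) AS avg_battery FROM sensors GROUP BY location

Result:
location    | avg_battery
------------+------------
Garage      | 35.666667  
Roof        | 64.666667  
Server-Room | 39         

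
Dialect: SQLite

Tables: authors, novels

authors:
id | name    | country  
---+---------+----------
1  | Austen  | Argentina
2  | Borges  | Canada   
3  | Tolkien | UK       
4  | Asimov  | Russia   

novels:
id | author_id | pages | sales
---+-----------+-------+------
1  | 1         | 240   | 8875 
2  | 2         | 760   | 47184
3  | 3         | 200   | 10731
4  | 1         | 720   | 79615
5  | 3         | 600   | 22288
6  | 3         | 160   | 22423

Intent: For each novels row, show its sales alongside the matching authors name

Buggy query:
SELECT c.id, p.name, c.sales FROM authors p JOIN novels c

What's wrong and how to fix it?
Bug: JOIN with no ON clause produces a cartesian product; every novels row pairs with every authors row

Fix: Add ON c.author_id = p.id to the JOIN

Corrected query:
SELECT c.id, p.name, c.sales FROM authors p JOIN novels c ON c.author_id = p.id

Result:
id | name    | sales
---+---------+------
1  | Austen  | 8875 
2  | Borges  | 47184
3  | Tolkien | 10731
4  | Austen  | 79615
5  | Tolkien | 22288
6  | Tolkien | 22423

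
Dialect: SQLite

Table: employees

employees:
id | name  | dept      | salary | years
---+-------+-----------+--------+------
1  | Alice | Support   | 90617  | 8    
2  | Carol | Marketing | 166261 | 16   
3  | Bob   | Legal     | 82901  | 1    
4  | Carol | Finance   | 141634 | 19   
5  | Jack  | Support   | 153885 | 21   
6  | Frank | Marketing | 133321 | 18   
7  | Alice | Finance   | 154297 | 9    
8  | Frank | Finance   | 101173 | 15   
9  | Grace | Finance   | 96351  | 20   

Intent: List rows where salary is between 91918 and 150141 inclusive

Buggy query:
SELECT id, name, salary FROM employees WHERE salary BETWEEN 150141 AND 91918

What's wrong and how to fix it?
Bug: The bounds are reversed; BETWEEN a AND b requires a <= b to match anything

Fix: Write BETWEEN 91918 AND 150141

Corrected query:
SELECT id, name, salary FROM employees WHERE salary BETWEEN 91918 AND 150141

Result:
id | name  | salary
---+-------+-------
4  | Carol | 141634
6  | Frank | 133321
8  | Frank | 101173
9  | Grace | 96351 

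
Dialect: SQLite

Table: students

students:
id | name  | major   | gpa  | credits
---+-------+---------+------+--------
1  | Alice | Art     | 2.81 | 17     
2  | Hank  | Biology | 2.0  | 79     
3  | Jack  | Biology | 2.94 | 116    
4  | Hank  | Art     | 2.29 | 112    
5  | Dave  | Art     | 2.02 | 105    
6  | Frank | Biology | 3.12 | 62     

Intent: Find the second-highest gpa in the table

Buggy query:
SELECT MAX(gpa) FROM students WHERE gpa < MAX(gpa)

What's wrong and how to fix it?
Bug: The inner MAX is an aggregate inside WHERE, which is not allowed

Fix: Compute the overall MAX in a subquery, then take MAX of rows below it

Corrected query:
SELECT MAX(gpa) FROM students WHERE gpa < (SELECT MAX(gpa) FROM students)

Result:
MAX(gpa)
--------
2.94    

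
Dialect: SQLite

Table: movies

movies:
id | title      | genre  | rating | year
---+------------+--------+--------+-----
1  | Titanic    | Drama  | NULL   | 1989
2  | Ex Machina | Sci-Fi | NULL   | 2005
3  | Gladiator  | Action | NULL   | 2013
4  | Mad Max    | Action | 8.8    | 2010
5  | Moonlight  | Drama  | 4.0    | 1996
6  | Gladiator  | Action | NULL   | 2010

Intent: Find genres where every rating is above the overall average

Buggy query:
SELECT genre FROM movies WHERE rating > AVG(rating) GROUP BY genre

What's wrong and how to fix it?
Bug: AVG() is an aggregate; it can't sit directly in WHERE

Fix: Compute the overall average in a scalar subquery and compare each group's MIN against it in HAVING

Corrected query:
SELECT genre FROM movies GROUP BY genre HAVING MIN(rating) > (SELECT AVG(rating) FROM movies)

Result:
genre 
------
Action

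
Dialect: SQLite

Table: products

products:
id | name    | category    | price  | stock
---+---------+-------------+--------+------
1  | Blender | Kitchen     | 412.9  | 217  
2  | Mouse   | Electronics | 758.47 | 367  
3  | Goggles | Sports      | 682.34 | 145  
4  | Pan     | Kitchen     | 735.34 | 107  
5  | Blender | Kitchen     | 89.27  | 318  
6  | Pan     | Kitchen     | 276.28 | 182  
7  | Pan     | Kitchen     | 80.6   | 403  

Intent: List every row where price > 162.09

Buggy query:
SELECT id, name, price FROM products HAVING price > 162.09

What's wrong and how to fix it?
Bug: HAVING filters the output of aggregation, but this query has no GROUP BY and no aggregate functions, so SQLite rejects it (HAVING clause on a non-aggregate query); the condition here is per row

Fix: Replace HAVING with WHERE since the condition applies to individual rows

Corrected query:
SELECT id, name, price FROM products WHERE price > 162.09

Result:
id | name    | price 
---+---------+-------
1  | Blender | 412.9 
2  | Mouse   | 758.47
3  | Goggles | 682.34
4  | Pan     | 735.34
6  | Pan     | 276.28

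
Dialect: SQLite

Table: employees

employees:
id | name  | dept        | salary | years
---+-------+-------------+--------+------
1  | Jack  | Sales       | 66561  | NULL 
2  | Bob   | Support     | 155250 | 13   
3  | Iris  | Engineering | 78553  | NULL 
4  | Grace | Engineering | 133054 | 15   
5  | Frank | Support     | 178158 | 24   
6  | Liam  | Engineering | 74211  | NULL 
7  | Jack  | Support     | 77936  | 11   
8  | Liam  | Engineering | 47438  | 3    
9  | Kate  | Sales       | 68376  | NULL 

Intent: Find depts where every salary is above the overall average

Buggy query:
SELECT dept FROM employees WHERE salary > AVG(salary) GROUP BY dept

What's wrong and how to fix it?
Bug: WHERE evaluates per row before aggregation, so AVG() is unavailable

Fix: Use a subquery for AVG and a HAVING MIN(...) filter so the condition holds for every row in the group

Corrected query:
SELECT dept FROM employees GROUP BY dept HAVING MIN(salary) > (SELECT AVG(salary) FROM employees)

Result:
(no rows)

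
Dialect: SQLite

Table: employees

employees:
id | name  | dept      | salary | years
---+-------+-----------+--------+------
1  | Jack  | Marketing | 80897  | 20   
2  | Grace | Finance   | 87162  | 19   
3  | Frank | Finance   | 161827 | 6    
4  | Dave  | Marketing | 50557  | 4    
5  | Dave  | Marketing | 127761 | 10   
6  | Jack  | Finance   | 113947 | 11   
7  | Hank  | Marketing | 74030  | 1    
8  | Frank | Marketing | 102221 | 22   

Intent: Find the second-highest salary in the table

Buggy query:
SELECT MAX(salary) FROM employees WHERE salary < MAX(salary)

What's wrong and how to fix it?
Bug: MAX(salary) on the right of the comparison is an aggregate-in-WHERE error

Fix: Put the inner MAX in a scalar subquery

Corrected query:
SELECT MAX(salary) FROM employees WHERE salary < (SELECT MAX(salary) FROM employees)

Result:
MAX(salary)
-----------
127761     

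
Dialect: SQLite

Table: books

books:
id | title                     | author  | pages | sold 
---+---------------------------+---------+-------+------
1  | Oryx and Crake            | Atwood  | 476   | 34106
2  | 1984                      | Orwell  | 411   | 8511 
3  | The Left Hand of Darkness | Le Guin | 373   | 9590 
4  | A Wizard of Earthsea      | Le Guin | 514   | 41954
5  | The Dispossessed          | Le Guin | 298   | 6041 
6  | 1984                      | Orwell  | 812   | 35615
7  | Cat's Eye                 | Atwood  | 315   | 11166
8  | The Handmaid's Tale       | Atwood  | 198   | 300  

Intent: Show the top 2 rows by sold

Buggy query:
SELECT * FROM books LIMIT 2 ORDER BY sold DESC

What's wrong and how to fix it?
Bug: LIMIT must come after ORDER BY

Fix: Sort with ORDER BY, then apply LIMIT

Corrected query:
SELECT * FROM books ORDER BY sold DESC LIMIT 2

Result:
id | title                | author  | pages | sold 
---+----------------------+---------+-------+------
4  | A Wizard of Earthsea | Le Guin | 514   | 41954
6  | 1984                 | Orwell  | 812   | 35615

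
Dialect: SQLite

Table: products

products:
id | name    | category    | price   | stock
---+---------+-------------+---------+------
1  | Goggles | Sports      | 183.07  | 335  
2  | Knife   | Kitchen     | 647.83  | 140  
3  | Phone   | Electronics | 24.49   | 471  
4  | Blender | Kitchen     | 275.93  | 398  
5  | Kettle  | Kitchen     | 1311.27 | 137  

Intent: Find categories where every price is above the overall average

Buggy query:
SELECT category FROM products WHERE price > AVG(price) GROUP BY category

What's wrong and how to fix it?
Bug: AVG() is an aggregate; it can't sit directly in WHERE

Fix: Compute the overall average in a scalar subquery and compare each group's MIN against it in HAVING

Corrected query:
SELECT category FROM products GROUP BY category HAVING MIN(price) > (SELECT AVG(price) FROM products)

Result:
(no rows)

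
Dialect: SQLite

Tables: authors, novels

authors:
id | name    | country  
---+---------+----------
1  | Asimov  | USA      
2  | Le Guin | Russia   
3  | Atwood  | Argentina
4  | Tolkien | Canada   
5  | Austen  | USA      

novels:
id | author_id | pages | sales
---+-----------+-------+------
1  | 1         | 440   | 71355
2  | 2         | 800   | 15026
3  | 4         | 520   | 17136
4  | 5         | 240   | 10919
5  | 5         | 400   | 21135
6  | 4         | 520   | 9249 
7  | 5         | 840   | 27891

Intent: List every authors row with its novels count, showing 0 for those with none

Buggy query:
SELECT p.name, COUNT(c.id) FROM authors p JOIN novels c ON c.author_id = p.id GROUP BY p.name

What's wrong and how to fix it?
Bug: An inner join excludes parents with zero children

Fix: Use LEFT JOIN so parents without children still appear (COUNT(c.id) gives 0)

Corrected query:
SELECT p.name, COUNT(c.id) FROM authors p LEFT JOIN novels c ON c.author_id = p.id GROUP BY p.name

Result:
name    | COUNT(c.id)
--------+------------
Asimov  | 1          
Atwood  | 0          
Austen  | 3          
Le Guin | 1          
Tolkien | 2          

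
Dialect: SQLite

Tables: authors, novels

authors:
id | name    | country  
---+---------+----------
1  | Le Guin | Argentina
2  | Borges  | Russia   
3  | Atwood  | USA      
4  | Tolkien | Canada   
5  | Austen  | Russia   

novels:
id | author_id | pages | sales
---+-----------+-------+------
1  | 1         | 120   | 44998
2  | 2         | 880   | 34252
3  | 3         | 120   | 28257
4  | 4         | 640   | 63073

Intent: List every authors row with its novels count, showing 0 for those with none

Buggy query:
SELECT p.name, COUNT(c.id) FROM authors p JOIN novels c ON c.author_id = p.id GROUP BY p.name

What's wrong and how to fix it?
Bug: An inner join excludes parents with zero children

Fix: Switch to LEFT JOIN to retain unmatched parent rows

Corrected query:
SELECT p.name, COUNT(c.id) FROM authors p LEFT JOIN novels c ON c.author_id = p.id GROUP BY p.name

Result:
name    | COUNT(c.id)
--------+------------
Atwood  | 1          
Austen  | 0          
Borges  | 1          
Le Guin | 1          
Tolkien | 1          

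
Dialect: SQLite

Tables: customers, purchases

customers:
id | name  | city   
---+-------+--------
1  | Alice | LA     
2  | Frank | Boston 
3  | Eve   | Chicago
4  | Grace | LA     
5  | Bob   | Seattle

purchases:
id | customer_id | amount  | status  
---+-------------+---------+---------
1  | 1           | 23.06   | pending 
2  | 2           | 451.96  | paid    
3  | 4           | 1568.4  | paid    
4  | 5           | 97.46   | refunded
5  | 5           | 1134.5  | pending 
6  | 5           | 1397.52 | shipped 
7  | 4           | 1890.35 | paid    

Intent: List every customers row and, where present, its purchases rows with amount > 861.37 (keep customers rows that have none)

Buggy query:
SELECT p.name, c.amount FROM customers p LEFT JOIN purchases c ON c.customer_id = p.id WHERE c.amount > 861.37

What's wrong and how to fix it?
Bug: A WHERE condition on the right-hand table after LEFT JOIN drops unmatched parents

Fix: Move the right-table condition into the ON clause so unmatched parents are kept

Corrected query:
SELECT p.name, c.amount FROM customers p LEFT JOIN purchases c ON c.customer_id = p.id AND c.amount > 861.37

Result:
name  | amount 
------+--------
Alice | NULL   
Frank | NULL   
Eve   | NULL   
Grace | 1568.4 
Grace | 1890.35
Bob   | 1134.5 
Bob   | 1397.52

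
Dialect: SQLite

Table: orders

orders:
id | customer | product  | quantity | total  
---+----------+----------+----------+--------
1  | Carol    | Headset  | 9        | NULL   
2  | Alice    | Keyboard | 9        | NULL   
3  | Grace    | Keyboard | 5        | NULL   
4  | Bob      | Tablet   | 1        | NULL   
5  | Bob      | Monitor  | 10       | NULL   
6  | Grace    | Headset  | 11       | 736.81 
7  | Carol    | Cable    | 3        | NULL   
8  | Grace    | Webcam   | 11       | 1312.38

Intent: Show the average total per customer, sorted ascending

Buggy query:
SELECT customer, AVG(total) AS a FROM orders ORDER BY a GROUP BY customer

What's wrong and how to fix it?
Bug: ORDER BY appears before GROUP BY; SQL clause order requires GROUP BY first

Fix: Reorder: SELECT … FROM … GROUP BY … ORDER BY …

Corrected query:
SELECT customer, AVG(total) AS a FROM orders GROUP BY customer ORDER BY a

Result:
customer | a       
---------+---------
Alice    | NULL    
Bob      | NULL    
Carol    | NULL    
Grace    | 1024.595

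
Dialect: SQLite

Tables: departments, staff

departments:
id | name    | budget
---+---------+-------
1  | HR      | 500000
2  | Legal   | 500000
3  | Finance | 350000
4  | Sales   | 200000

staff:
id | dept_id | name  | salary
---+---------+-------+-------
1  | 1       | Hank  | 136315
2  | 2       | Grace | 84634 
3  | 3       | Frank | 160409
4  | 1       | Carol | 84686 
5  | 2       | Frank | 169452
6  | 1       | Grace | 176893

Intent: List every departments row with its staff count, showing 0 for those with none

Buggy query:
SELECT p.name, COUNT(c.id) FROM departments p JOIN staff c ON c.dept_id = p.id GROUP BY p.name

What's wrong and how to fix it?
Bug: INNER JOIN drops departments rows that have no matching staff rows

Fix: Use LEFT JOIN so parents without children still appear (COUNT(c.id) gives 0)

Corrected query:
SELECT p.name, COUNT(c.id) FROM departments p LEFT JOIN staff c ON c.dept_id = p.id GROUP BY p.name

Result:
name    | COUNT(c.id)
--------+------------
Finance | 1          
HR      | 3          
Legal   | 2          
Sales   | 0          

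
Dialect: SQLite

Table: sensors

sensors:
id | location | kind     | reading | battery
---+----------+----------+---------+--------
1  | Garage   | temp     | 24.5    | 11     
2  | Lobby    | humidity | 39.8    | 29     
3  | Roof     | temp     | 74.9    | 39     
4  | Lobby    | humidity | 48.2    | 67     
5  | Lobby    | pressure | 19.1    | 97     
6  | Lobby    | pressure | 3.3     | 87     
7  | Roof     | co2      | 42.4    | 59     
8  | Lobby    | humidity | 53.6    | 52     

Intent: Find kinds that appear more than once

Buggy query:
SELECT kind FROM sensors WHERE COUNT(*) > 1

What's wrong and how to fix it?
Bug: WHERE can't reference COUNT(*); aggregates are computed after WHERE

Fix: Group first, then use HAVING for the count condition

Corrected query:
SELECT kind FROM sensors GROUP BY kind HAVING COUNT(*) > 1

Result:
kind    
--------
humidity
pressure
temp    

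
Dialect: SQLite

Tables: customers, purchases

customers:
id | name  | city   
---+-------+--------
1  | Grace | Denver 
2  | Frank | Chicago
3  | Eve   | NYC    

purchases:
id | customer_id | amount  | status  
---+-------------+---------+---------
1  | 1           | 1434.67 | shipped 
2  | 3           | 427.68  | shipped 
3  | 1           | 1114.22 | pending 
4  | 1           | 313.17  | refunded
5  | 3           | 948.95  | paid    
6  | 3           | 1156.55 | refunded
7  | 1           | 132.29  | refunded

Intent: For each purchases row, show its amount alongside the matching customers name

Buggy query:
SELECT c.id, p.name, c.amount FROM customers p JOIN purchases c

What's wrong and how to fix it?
Bug: Missing join condition: each purchases row is matched to all customers rows instead of just its own

Fix: Specify the join condition linking the foreign key to the parent id

Corrected query:
SELECT c.id, p.name, c.amount FROM customers p JOIN purchases c ON c.customer_id = p.id

Result:
id | name  | amount 
---+-------+--------
1  | Grace | 1434.67
2  | Eve   | 427.68 
3  | Grace | 1114.22
4  | Grace | 313.17 
5  | Eve   | 948.95 
6  | Eve   | 1156.55
7  | Grace | 132.29 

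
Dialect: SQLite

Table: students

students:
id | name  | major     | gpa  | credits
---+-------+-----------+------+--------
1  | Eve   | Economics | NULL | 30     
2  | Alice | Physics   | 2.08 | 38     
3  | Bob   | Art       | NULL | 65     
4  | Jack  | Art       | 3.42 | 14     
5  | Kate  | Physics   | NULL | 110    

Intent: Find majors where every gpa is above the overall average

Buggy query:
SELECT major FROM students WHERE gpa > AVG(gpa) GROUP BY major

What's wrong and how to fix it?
Bug: AVG() is an aggregate; it can't sit directly in WHERE

Fix: Use a subquery for AVG and a HAVING MIN(...) filter so the condition holds for every row in the group

Corrected query:
SELECT major FROM students GROUP BY major HAVING MIN(gpa) > (SELECT AVG(gpa) FROM students)

Result:
major
-----
Art  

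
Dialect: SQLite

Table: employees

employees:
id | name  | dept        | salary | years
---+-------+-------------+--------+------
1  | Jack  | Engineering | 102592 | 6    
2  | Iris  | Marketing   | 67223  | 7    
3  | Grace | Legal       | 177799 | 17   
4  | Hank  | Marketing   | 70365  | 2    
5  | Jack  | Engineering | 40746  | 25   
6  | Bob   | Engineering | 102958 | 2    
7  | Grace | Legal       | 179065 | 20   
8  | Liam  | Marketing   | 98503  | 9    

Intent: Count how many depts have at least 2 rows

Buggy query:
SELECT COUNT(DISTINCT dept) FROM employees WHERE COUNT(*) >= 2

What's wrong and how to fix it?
Bug: WHERE filters individual rows, not groups, so a group-level COUNT is invalid there

Fix: Group first with HAVING COUNT(*) >= 2, then COUNT the resulting groups

Corrected query:
SELECT COUNT(*) FROM (SELECT dept FROM employees GROUP BY dept HAVING COUNT(*) >= 2)

Result:
COUNT(*)
--------
3       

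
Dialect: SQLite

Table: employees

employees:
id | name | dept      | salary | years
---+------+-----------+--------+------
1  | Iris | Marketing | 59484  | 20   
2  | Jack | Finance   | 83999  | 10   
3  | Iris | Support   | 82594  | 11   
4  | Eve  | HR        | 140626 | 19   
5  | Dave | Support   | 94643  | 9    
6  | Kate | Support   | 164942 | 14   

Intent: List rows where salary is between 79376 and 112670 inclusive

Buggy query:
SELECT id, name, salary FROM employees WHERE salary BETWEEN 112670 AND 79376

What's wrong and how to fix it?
Bug: The bounds are reversed; BETWEEN a AND b requires a <= b to match anything

Fix: Swap the bounds so the smaller value comes first

Corrected query:
SELECT id, name, salary FROM employees WHERE salary BETWEEN 79376 AND 112670

Result:
id | name | salary
---+------+-------
2  | Jack | 83999 
3  | Iris | 82594 
5  | Dave | 94643 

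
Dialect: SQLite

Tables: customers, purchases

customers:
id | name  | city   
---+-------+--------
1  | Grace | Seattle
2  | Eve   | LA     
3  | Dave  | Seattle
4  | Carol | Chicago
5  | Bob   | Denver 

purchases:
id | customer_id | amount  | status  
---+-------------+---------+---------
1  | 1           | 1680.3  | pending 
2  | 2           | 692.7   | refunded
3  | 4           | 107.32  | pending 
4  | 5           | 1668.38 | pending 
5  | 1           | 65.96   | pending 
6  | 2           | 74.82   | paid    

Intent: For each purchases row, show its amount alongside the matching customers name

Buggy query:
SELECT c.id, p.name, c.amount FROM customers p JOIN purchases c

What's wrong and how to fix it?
Bug: Missing join condition: each purchases row is matched to all customers rows instead of just its own

Fix: Add ON c.customer_id = p.id to the JOIN

Corrected query:
SELECT c.id, p.name, c.amount FROM customers p JOIN purchases c ON c.customer_id = p.id

Result:
id | name  | amount 
---+-------+--------
1  | Grace | 1680.3 
2  | Eve   | 692.7  
3  | Carol | 107.32 
4  | Bob   | 1668.38
5  | Grace | 65.96  
6  | Eve   | 74.82  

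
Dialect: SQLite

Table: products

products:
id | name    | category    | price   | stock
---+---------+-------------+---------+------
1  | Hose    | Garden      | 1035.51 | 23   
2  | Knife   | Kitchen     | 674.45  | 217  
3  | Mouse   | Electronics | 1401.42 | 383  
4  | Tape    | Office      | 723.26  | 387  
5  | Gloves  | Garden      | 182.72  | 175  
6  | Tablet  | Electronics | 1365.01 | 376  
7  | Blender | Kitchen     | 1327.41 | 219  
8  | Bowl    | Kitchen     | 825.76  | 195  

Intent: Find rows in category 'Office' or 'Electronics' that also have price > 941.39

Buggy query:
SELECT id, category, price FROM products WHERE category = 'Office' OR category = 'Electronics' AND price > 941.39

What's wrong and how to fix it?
Bug: Without parentheses, AND is evaluated before OR, so the price filter only applies to the 'Electronics' branch

Fix: Add parentheses around the OR so the AND applies to both alternatives

Corrected query:
SELECT id, category, price FROM products WHERE (category = 'Office' OR category = 'Electronics') AND price > 941.39

Result:
id | category    | price  
---+-------------+--------
3  | Electronics | 1401.42
6  | Electronics | 1365.01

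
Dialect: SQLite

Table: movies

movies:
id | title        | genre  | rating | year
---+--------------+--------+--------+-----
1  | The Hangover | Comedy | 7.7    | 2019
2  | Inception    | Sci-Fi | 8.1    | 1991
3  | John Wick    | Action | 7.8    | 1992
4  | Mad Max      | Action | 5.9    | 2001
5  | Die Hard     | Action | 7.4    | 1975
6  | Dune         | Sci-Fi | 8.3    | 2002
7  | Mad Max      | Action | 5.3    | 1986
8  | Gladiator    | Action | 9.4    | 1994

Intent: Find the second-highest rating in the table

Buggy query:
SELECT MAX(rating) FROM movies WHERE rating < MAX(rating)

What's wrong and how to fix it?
Bug: The inner MAX is an aggregate inside WHERE, which is not allowed

Fix: Compute the overall MAX in a subquery, then take MAX of rows below it

Corrected query:
SELECT MAX(rating) FROM movies WHERE rating < (SELECT MAX(rating) FROM movies)

Result:
MAX(rating)
-----------
8.3        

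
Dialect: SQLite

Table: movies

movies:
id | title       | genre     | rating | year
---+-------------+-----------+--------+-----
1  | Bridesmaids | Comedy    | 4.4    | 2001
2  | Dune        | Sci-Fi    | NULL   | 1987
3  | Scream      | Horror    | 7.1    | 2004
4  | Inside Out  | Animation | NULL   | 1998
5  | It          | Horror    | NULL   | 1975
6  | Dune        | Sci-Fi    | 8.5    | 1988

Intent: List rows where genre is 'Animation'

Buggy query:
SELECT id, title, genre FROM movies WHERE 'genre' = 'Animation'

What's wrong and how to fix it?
Bug: 'genre' in single quotes is a string literal, not the column; the comparison is literal-vs-literal and never true

Fix: Remove the quotes around the column name (or use double quotes for an identifier)

Corrected query:
SELECT id, title, genre FROM movies WHERE genre = 'Animation'

Result:
id | title      | genre    
---+------------+----------
4  | Inside Out | Animation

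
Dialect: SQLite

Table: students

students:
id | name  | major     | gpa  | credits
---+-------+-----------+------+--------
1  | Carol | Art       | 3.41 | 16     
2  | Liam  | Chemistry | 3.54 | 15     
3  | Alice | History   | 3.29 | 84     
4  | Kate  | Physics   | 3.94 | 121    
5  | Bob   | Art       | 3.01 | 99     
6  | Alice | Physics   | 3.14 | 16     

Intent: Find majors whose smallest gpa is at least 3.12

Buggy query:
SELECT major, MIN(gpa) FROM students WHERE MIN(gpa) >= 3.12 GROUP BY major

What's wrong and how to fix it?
Bug: Aggregates like MIN are computed per group after WHERE runs

Fix: Replace WHERE with HAVING after the GROUP BY

Corrected query:
SELECT major, MIN(gpa) FROM students GROUP BY major HAVING MIN(gpa) >= 3.12

Result:
major     | MIN(gpa)
----------+---------
Chemistry | 3.54    
History   | 3.29    
Physics   | 3.14    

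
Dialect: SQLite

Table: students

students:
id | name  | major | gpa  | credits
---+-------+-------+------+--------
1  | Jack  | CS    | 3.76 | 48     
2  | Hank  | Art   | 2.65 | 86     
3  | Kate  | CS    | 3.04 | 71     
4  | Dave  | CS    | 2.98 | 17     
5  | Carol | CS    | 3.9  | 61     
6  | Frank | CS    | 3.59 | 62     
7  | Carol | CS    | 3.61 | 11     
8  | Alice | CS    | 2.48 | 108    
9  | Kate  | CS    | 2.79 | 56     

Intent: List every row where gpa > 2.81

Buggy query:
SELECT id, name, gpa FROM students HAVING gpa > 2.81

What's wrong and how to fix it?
Bug: HAVING filters the output of aggregation, but this query has no GROUP BY and no aggregate functions, so SQLite rejects it (HAVING clause on a non-aggregate query); the condition here is per row

Fix: Replace HAVING with WHERE since the condition applies to individual rows

Corrected query:
SELECT id, name, gpa FROM students WHERE gpa > 2.81

Result:
id | name  | gpa 
---+-------+-----
1  | Jack  | 3.76
3  | Kate  | 3.04
4  | Dave  | 2.98
5  | Carol | 3.9 
6  | Frank | 3.59
7  | Carol | 3.61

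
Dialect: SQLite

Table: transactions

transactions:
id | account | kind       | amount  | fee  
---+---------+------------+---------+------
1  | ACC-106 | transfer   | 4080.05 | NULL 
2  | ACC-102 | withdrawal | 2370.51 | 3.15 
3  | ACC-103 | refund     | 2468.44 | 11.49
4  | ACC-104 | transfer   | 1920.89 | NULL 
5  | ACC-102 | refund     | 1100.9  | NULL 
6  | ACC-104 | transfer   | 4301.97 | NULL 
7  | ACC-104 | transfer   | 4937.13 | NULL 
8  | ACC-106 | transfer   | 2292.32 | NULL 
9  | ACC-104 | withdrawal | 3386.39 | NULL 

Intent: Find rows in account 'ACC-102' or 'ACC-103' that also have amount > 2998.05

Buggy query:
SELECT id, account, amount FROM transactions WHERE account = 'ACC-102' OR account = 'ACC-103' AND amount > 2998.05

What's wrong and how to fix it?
Bug: Without parentheses, AND is evaluated before OR, so the amount filter only applies to the 'ACC-103' branch

Fix: Add parentheses around the OR so the AND applies to both alternatives

Corrected query:
SELECT id, account, amount FROM transactions WHERE (account = 'ACC-102' OR account = 'ACC-103') AND amount > 2998.05

Result:
(no rows)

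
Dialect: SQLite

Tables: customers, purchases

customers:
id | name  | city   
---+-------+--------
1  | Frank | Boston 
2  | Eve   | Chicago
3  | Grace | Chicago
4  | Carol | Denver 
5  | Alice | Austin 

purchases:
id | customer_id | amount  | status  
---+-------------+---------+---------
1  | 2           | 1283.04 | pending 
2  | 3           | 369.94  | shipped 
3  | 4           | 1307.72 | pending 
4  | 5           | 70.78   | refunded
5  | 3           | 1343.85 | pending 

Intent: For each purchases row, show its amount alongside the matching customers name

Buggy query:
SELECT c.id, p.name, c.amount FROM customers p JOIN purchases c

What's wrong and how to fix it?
Bug: JOIN with no ON clause produces a cartesian product; every purchases row pairs with every customers row

Fix: Specify the join condition linking the foreign key to the parent id

Corrected query:
SELECT c.id, p.name, c.amount FROM customers p JOIN purchases c ON c.customer_id = p.id

Result:
id | name  | amount 
---+-------+--------
1  | Eve   | 1283.04
2  | Grace | 369.94 
3  | Carol | 1307.72
4  | Alice | 70.78  
5  | Grace | 1343.85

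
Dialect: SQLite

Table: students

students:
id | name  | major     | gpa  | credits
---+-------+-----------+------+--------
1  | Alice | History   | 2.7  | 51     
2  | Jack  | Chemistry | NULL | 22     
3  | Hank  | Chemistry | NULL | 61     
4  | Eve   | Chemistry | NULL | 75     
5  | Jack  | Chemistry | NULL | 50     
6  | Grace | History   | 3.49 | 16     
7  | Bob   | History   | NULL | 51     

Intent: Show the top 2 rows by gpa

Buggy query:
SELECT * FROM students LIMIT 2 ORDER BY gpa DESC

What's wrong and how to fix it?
Bug: ORDER BY cannot follow LIMIT; LIMIT is the final clause

Fix: Sort with ORDER BY, then apply LIMIT

Corrected query:
SELECT * FROM students ORDER BY gpa DESC LIMIT 2

Result:
id | name  | major   | gpa  | credits
---+-------+---------+------+--------
6  | Grace | History | 3.49 | 16     
1  | Alice | History | 2.7  | 51     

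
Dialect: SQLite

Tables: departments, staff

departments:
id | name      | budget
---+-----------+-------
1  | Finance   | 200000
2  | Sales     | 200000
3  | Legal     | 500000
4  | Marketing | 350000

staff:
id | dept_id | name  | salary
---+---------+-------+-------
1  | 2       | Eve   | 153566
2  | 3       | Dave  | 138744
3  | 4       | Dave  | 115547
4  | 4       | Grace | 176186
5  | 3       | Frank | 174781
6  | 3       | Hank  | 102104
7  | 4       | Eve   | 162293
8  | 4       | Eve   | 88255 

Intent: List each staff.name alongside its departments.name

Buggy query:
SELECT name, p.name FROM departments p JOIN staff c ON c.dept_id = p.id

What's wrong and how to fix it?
Bug: 'name' exists in both joined tables, so the database can't tell which one is meant

Fix: Prefix ambiguous columns with the table alias

Corrected query:
SELECT c.name, p.name FROM departments p JOIN staff c ON c.dept_id = p.id

Result:
name  | name     
------+----------
Eve   | Sales    
Dave  | Legal    
Dave  | Marketing
Grace | Marketing
Frank | Legal    
Hank  | Legal    
Eve   | Marketing
Eve   | Marketing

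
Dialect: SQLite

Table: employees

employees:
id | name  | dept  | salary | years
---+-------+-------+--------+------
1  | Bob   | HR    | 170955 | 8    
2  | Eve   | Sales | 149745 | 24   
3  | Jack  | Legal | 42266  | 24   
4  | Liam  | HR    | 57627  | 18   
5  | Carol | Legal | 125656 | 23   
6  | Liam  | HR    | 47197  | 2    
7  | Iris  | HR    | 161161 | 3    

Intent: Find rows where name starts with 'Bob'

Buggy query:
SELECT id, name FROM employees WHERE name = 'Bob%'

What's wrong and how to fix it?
Bug: '=' compares the literal string including the % character; pattern matching needs LIKE

Fix: Use LIKE for wildcard pattern matching

Corrected query:
SELECT id, name FROM employees WHERE name LIKE 'Bob%'

Result:
id | name
---+-----
1  | Bob 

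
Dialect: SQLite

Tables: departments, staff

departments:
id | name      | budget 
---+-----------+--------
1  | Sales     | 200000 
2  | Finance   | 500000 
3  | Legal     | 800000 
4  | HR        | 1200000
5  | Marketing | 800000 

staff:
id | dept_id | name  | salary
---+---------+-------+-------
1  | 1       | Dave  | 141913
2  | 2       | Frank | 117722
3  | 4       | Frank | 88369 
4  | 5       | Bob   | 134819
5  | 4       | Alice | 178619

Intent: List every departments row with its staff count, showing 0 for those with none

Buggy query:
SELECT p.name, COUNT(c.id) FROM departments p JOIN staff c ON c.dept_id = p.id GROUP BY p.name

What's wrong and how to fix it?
Bug: An inner join excludes parents with zero children

Fix: Use LEFT JOIN so parents without children still appear (COUNT(c.id) gives 0)

Corrected query:
SELECT p.name, COUNT(c.id) FROM departments p LEFT JOIN staff c ON c.dept_id = p.id GROUP BY p.name

Result:
name      | COUNT(c.id)
----------+------------
Finance   | 1          
HR        | 2          
Legal     | 0          
Marketing | 1          
Sales     | 1          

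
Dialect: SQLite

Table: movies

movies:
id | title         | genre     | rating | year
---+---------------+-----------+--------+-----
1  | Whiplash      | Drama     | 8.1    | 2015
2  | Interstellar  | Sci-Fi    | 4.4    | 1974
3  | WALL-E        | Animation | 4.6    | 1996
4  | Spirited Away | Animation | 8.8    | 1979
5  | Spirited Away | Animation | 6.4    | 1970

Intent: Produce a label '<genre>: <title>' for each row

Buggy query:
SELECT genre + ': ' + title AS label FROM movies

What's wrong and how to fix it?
Bug: '+' is numeric addition; on text columns SQLite converts them to 0 instead of concatenating

Fix: Use the || operator for string concatenation

Corrected query:
SELECT genre || ': ' || title AS label FROM movies

Result:
label                   
------------------------
Drama: Whiplash         
Sci-Fi: Interstellar    
Animation: WALL-E       
Animation: Spirited Away
Animation: Spirited Away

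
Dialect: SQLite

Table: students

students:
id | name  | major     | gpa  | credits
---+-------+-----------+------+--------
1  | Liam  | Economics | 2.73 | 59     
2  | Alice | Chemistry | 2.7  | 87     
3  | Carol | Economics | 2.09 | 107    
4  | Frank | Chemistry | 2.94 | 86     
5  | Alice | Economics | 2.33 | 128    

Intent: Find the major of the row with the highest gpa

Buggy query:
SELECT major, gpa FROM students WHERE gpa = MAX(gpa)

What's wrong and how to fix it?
Bug: WHERE is evaluated per row; an aggregate over the whole table isn't defined there

Fix: Wrap MAX in a scalar subquery so WHERE compares against a single value

Corrected query:
SELECT major, gpa FROM students WHERE gpa = (SELECT MAX(gpa) FROM students)

Result:
major     | gpa 
----------+-----
Chemistry | 2.94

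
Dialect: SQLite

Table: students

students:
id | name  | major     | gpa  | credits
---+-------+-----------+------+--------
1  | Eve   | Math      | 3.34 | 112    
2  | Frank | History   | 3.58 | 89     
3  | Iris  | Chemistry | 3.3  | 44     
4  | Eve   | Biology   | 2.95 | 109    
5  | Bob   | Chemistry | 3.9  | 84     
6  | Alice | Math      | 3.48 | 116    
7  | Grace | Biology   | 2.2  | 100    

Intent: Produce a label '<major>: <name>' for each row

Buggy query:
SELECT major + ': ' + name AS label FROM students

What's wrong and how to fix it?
Bug: SQLite uses || for string concatenation; + coerces text to numbers (yielding 0)

Fix: Use the || operator for string concatenation

Corrected query:
SELECT major || ': ' || name AS label FROM students

Result:
label          
---------------
Math: Eve      
History: Frank 
Chemistry: Iris
Biology: Eve   
Chemistry: Bob 
Math: Alice    
Biology: Grace 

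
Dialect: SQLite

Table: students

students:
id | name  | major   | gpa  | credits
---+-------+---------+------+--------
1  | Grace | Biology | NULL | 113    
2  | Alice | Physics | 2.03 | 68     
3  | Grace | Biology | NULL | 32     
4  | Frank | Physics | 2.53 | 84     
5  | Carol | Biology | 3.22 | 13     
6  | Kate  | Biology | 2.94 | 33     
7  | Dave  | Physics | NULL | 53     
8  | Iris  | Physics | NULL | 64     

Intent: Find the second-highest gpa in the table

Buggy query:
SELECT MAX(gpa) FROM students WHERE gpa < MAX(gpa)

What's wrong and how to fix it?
Bug: MAX(gpa) on the right of the comparison is an aggregate-in-WHERE error

Fix: Put the inner MAX in a scalar subquery

Corrected query:
SELECT MAX(gpa) FROM students WHERE gpa < (SELECT MAX(gpa) FROM students)

Result:
MAX(gpa)
--------
2.94    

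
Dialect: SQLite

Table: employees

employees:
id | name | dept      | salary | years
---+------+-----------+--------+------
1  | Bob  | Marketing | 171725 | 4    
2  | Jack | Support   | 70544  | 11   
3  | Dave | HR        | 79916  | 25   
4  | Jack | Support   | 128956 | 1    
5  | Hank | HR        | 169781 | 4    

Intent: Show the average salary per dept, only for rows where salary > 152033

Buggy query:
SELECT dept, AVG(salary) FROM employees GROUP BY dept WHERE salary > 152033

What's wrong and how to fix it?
Bug: WHERE cannot follow GROUP BY

Fix: Place WHERE between FROM and GROUP BY

Corrected query:
SELECT dept, AVG(salary) FROM employees WHERE salary > 152033 GROUP BY dept

Result:
dept      | AVG(salary)
----------+------------
HR        | 169781     
Marketing | 171725     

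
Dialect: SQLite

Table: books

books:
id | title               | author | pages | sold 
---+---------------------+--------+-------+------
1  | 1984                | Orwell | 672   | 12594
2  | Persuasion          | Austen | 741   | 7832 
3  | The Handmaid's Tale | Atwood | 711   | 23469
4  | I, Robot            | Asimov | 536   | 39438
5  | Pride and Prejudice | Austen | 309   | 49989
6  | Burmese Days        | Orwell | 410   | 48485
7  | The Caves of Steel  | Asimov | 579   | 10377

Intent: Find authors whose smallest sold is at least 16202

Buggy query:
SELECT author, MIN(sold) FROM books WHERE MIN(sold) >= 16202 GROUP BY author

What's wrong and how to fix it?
Bug: MIN() in WHERE is a misuse of aggregate

Fix: Replace WHERE with HAVING after the GROUP BY

Corrected query:
SELECT author, MIN(sold) FROM books GROUP BY author HAVING MIN(sold) >= 16202

Result:
author | MIN(sold)
-------+----------
Atwood | 23469    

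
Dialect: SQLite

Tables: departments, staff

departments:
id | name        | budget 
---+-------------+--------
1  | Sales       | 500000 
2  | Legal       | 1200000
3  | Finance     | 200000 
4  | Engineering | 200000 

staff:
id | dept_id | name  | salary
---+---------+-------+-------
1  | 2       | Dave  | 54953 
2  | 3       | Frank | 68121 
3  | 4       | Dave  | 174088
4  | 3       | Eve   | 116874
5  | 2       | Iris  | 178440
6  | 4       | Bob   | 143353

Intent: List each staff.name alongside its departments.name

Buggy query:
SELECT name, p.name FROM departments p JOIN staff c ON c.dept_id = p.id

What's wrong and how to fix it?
Bug: Both tables have a 'name' column; the unqualified reference is ambiguous

Fix: Qualify the column with its table alias (c.name)

Corrected query:
SELECT c.name, p.name FROM departments p JOIN staff c ON c.dept_id = p.id

Result:
name  | name       
------+------------
Dave  | Legal      
Frank | Finance    
Dave  | Engineering
Eve   | Finance    
Iris  | Legal      
Bob   | Engineering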